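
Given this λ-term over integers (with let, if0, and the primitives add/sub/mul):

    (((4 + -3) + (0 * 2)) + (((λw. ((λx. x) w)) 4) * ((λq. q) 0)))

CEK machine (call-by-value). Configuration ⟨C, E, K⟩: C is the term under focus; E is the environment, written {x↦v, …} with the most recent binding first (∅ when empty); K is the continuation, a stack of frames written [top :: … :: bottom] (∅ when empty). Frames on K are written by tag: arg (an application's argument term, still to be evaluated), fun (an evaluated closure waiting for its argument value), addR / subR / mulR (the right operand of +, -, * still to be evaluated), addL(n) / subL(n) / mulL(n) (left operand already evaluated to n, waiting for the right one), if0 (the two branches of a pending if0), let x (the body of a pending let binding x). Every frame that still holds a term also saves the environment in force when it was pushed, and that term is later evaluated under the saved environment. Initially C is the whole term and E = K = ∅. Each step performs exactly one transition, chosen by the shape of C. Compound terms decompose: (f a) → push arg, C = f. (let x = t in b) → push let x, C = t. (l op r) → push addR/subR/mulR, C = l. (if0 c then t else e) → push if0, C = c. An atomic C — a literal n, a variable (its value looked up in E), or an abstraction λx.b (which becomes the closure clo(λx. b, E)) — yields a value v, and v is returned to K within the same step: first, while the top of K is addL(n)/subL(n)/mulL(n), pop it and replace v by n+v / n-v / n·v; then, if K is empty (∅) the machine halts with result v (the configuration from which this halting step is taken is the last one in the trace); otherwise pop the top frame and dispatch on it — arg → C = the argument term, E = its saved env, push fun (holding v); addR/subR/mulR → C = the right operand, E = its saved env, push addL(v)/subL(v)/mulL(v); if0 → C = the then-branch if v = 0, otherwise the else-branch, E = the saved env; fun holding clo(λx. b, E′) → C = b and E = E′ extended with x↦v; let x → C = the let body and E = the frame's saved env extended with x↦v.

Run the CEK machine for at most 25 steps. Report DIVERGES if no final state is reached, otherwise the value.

Answer: 1

Machine steps:
t=0: <C=(((4 + -3) + (0 * 2)) + (((λw. ((λx. x) w)) 4) * ((λq. q) 0))), E=∅, K=∅>
t=1: <C=((4 + -3) + (0 * 2)), E=∅, K=[addR]>
t=2: <C=(4 + -3), E=∅, K=[addR :: addR]>
t=3: <C=4, E=∅, K=[addR :: addR :: addR]>
t=4: <C=-3, E=∅, K=[addL(4) :: addR :: addR]>
t=5: <C=(0 * 2), E=∅, K=[addL(1) :: addR]>
t=6: <C=0, E=∅, K=[mulR :: addL(1) :: addR]>
t=7: <C=2, E=∅, K=[mulL(0) :: addL(1) :: addR]>
t=8: <C=(((λw. ((λx. x) w)) 4) * ((λq. q) 0)), E=∅, K=[addL(1)]>
t=9: <C=((λw. ((λx. x) w)) 4), E=∅, K=[mulR :: addL(1)]>
t=10: <C=(λw. ((λx. x) w)), E=∅, K=[arg :: mulR :: addL(1)]>
t=11: <C=4, E=∅, K=[fun :: mulR :: addL(1)]>
t=12: <C=((λx. x) w), E={w↦4}, K=[mulR :: addL(1)]>
t=13: <C=(λx. x), E={w↦4}, K=[arg :: mulR :: addL(1)]>
t=14: <C=w, E={w↦4}, K=[fun :: mulR :: addL(1)]>
t=15: <C=x, E={x↦4, w↦4}, K=[mulR :: addL(1)]>
t=16: <C=((λq. q) 0), E=∅, K=[mulL(4) :: addL(1)]>
t=17: <C=(λq. q), E=∅, K=[arg :: mulL(4) :: addL(1)]>
t=18: <C=0, E=∅, K=[fun :: mulL(4) :: addL(1)]>
t=19: <C=q, E={q↦0}, K=[mulL(4) :: addL(1)]>
→ final value 1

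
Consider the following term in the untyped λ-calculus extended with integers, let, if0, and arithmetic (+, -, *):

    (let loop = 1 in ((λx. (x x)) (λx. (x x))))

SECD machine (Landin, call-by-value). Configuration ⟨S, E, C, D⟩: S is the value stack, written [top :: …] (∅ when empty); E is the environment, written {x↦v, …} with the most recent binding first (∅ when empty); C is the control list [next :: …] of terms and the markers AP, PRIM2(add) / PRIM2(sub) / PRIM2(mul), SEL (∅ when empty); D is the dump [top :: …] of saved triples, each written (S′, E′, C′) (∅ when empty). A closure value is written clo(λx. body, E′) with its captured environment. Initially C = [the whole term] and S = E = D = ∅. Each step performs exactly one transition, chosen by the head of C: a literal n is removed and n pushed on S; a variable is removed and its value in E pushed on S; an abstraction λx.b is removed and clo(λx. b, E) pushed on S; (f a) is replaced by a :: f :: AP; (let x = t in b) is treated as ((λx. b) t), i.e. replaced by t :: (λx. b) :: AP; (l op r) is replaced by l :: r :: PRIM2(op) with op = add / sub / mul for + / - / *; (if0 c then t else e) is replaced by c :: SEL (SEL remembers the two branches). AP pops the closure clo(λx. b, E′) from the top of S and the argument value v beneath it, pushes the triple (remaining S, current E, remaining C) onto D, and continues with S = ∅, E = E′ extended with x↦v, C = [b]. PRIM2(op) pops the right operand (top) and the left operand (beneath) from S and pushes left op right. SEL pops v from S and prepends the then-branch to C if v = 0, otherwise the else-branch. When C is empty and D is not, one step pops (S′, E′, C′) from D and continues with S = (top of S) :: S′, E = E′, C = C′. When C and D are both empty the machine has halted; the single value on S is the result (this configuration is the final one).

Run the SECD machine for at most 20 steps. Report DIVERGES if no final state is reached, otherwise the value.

t=0: [S=∅ | E=∅ | C=[(let loop = 1 in ((λx. (x x)) (λx. (x x))))] | D=∅]
t=1: [S=∅ | E=∅ | C=[1 :: (λloop. ((λx. (x x)) (λx. (x x)))) :: AP] | D=∅]
t=2: [S=[1] | E=∅ | C=[(λloop. ((λx. (x x)) (λx. (x x)))) :: AP] | D=∅]
t=3: [S=[clo(λloop. ((λx. (x x)) (λx. (x x))), ∅) :: 1] | E=∅ | C=[AP] | D=∅]
t=4: [S=∅ | E={loop↦1} | C=[((λx. (x x)) (λx. (x x)))] | D=[(∅, ∅, ∅)]]
t=5: [S=∅ | E={loop↦1} | C=[(λx. (x x)) :: (λx. (x x)) :: AP] | D=[(∅, ∅, ∅)]]
t=6: [S=[clo(λx. (x x), {loop↦1})] | E={loop↦1} | C=[(λx. (x x)) :: AP] | D=[(∅, ∅, ∅)]]
t=7: [S=[clo(λx. (x x), {loop↦1}) :: clo(λx. (x x), {loop↦1})] | E={loop↦1} | C=[AP] | D=[(∅, ∅, ∅)]]
t=8: [S=∅ | E={x↦clo(λx. (x x), {loop↦1}), loop↦1} | C=[(x x)] | D=[(∅, {loop↦1}, ∅) :: (∅, ∅, ∅)]]
t=9: [S=∅ | E={x↦clo(λx. (x x), {loop↦1}), loop↦1} | C=[x :: x :: AP] | D=[(∅, {loop↦1}, ∅) :: (∅, ∅, ∅)]]
t=10: [S=[clo(λx. (x x), {loop↦1})] | E={x↦clo(λx. (x x), {loop↦1}), loop↦1} | C=[x :: AP] | D=[(∅, {loop↦1}, ∅) :: (∅, ∅, ∅)]]
t=11: [S=[clo(λx. (x x), {loop↦1}) :: clo(λx. (x x), {loop↦1})] | E={x↦clo(λx. (x x), {loop↦1}), loop↦1} | C=[AP] | D=[(∅, {loop↦1}, ∅) :: (∅, ∅, ∅)]]
t=12: [S=∅ | E={x↦clo(λx. (x x), {loop↦1}), loop↦1} | C=[(x x)] | D=[(∅, {x↦clo(λx. (x x), {loop↦1}), loop↦1}, ∅) :: (∅, {loop↦1}, ∅) :: (∅, ∅, ∅)]]
t=13: [S=∅ | E={x↦clo(λx. (x x), {loop↦1}), loop↦1} | C=[x :: x :: AP] | D=[(∅, {x↦clo(λx. (x x), {loop↦1}), loop↦1}, ∅) :: (∅, {loop↦1}, ∅) :: (∅, ∅, ∅)]]
t=14: [S=[clo(λx. (x x), {loop↦1})] | E={x↦clo(λx. (x x), {loop↦1}), loop↦1} | C=[x :: AP] | D=[(∅, {x↦clo(λx. (x x), {loop↦1}), loop↦1}, ∅) :: (∅, {loop↦1}, ∅) :: (∅, ∅, ∅)]]
t=15: [S=[clo(λx. (x x), {loop↦1}) :: clo(λx. (x x), {loop↦1})] | E={x↦clo(λx. (x x), {loop↦1}), loop↦1} | C=[AP] | D=[(∅, {x↦clo(λx. (x x), {loop↦1}), loop↦1}, ∅) :: (∅, {loop↦1}, ∅) :: (∅, ∅, ∅)]]
t=16: [S=∅ | E={x↦clo(λx. (x x), {loop↦1}), loop↦1} | C=[(x x)] | D=[(∅, {x↦clo(λx. (x x), {loop↦1}), loop↦1}, ∅) :: (∅, {x↦clo(λx. (x x), {loop↦1}), loop↦1}, ∅) :: (∅, {loop↦1}, ∅) :: (∅, ∅, ∅)]]
t=17: [S=∅ | E={x↦clo(λx. (x x), {loop↦1}), loop↦1} | C=[x :: x :: AP] | D=[(∅, {x↦clo(λx. (x x), {loop↦1}), loop↦1}, ∅) :: (∅, {x↦clo(λx. (x x), {loop↦1}), loop↦1}, ∅) :: (∅, {loop↦1}, ∅) :: (∅, ∅, ∅)]]
t=18: [S=[clo(λx. (x x), {loop↦1})] | E={x↦clo(λx. (x x), {loop↦1}), loop↦1} | C=[x :: AP] | D=[(∅, {x↦clo(λx. (x x), {loop↦1}), loop↦1}, ∅) :: (∅, {x↦clo(λx. (x x), {loop↦1}), loop↦1}, ∅) :: (∅, {loop↦1}, ∅) :: (∅, ∅, ∅)]]
t=19: [S=[clo(λx. (x x), {loop↦1}) :: clo(λx. (x x), {loop↦1})] | E={x↦clo(λx. (x x), {loop↦1}), loop↦1} | C=[AP] | D=[(∅, {x↦clo(λx. (x x), {loop↦1}), loop↦1}, ∅) :: (∅, {x↦clo(λx. (x x), {loop↦1}), loop↦1}, ∅) :: (∅, {loop↦1}, ∅) :: (∅, ∅, ∅)]]
t=20: [S=∅ | E={x↦clo(λx. (x x), {loop↦1}), loop↦1} | C=[(x x)] | D=[(∅, {x↦clo(λx. (x x), {loop↦1}), loop↦1}, ∅) :: (∅, {x↦clo(λx. (x x), {loop↦1}), loop↦1}, ∅) :: (∅, {x↦clo(λx. (x x), {loop↦1}), loop↦1}, ∅) :: (∅, {loop↦1}, ∅) :: (∅, ∅, ∅)]]
→ 20 transitions taken and the configuration is still not final: no result within 20 steps

Answer: DIVERGES (no final state within 20 steps)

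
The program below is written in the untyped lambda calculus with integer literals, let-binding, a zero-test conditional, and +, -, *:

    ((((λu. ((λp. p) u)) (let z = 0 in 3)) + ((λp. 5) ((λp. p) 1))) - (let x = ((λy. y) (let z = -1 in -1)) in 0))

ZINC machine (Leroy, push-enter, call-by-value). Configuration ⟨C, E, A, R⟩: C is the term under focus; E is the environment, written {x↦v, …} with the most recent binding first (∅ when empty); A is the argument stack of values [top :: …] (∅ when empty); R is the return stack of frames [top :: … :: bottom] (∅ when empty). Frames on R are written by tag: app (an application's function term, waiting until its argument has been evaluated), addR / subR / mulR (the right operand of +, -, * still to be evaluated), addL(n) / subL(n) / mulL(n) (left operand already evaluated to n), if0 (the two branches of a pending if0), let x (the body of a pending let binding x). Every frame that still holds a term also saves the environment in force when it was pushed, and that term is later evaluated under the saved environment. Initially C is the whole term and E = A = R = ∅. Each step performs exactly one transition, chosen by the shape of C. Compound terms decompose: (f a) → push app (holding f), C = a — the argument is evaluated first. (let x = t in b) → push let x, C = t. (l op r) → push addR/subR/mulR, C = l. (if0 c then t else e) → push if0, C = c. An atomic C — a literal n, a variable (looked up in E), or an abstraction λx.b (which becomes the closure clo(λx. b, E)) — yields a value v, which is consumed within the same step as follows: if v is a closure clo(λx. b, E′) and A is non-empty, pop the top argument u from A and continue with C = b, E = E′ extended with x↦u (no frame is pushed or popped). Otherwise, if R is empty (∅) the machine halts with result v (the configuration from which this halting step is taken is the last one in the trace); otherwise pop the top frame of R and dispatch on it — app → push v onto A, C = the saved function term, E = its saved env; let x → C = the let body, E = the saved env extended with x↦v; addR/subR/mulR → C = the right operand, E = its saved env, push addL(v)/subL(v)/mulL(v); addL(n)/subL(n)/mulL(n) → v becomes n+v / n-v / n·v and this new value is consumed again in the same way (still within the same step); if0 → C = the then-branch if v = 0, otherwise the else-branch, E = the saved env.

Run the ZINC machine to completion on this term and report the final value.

[0] <C=((((λu. ((λp. p) u)) (let z = 0 in 3)) + ((λp. 5) ((λp. p) 1))) - (let x = ((λy. y) (let z = -1 in -1)) in 0)), E=∅, A=∅, R=∅>
[1] <C=(((λu. ((λp. p) u)) (let z = 0 in 3)) + ((λp. 5) ((λp. p) 1))), E=∅, A=∅, R=[subR]>
[2] <C=((λu. ((λp. p) u)) (let z = 0 in 3)), E=∅, A=∅, R=[addR :: subR]>
[3] <C=(let z = 0 in 3), E=∅, A=∅, R=[app :: addR :: subR]>
[4] <C=0, E=∅, A=∅, R=[let z :: app :: addR :: subR]>
[5] <C=3, E={z↦0}, A=∅, R=[app :: addR :: subR]>
[6] <C=(λu. ((λp. p) u)), E=∅, A=[3], R=[addR :: subR]>
[7] <C=((λp. p) u), E={u↦3}, A=∅, R=[addR :: subR]>
[8] <C=u, E={u↦3}, A=∅, R=[app :: addR :: subR]>
[9] <C=(λp. p), E={u↦3}, A=[3], R=[addR :: subR]>
[10] <C=p, E={p↦3, u↦3}, A=∅, R=[addR :: subR]>
[11] <C=((λp. 5) ((λp. p) 1)), E=∅, A=∅, R=[addL(3) :: subR]>
[12] <C=((λp. p) 1), E=∅, A=∅, R=[app :: addL(3) :: subR]>
[13] <C=1, E=∅, A=∅, R=[app :: app :: addL(3) :: subR]>
[14] <C=(λp. p), E=∅, A=[1], R=[app :: addL(3) :: subR]>
[15] <C=p, E={p↦1}, A=∅, R=[app :: addL(3) :: subR]>
[16] <C=(λp. 5), E=∅, A=[1], R=[addL(3) :: subR]>
[17] <C=5, E={p↦1}, A=∅, R=[addL(3) :: subR]>
[18] <C=(let x = ((λy. y) (let z = -1 in -1)) in 0), E=∅, A=∅, R=[subL(8)]>
[19] <C=((λy. y) (let z = -1 in -1)), E=∅, A=∅, R=[let x :: subL(8)]>
[20] <C=(let z = -1 in -1), E=∅, A=∅, R=[app :: let x :: subL(8)]>
[21] <C=-1, E=∅, A=∅, R=[let z :: app :: let x :: subL(8)]>
[22] <C=-1, E={z↦-1}, A=∅, R=[app :: let x :: subL(8)]>
[23] <C=(λy. y), E=∅, A=[-1], R=[let x :: subL(8)]>
[24] <C=y, E={y↦-1}, A=∅, R=[let x :: subL(8)]>
[25] <C=0, E={x↦-1}, A=∅, R=[subL(8)]>
→ final value 8

Answer: 8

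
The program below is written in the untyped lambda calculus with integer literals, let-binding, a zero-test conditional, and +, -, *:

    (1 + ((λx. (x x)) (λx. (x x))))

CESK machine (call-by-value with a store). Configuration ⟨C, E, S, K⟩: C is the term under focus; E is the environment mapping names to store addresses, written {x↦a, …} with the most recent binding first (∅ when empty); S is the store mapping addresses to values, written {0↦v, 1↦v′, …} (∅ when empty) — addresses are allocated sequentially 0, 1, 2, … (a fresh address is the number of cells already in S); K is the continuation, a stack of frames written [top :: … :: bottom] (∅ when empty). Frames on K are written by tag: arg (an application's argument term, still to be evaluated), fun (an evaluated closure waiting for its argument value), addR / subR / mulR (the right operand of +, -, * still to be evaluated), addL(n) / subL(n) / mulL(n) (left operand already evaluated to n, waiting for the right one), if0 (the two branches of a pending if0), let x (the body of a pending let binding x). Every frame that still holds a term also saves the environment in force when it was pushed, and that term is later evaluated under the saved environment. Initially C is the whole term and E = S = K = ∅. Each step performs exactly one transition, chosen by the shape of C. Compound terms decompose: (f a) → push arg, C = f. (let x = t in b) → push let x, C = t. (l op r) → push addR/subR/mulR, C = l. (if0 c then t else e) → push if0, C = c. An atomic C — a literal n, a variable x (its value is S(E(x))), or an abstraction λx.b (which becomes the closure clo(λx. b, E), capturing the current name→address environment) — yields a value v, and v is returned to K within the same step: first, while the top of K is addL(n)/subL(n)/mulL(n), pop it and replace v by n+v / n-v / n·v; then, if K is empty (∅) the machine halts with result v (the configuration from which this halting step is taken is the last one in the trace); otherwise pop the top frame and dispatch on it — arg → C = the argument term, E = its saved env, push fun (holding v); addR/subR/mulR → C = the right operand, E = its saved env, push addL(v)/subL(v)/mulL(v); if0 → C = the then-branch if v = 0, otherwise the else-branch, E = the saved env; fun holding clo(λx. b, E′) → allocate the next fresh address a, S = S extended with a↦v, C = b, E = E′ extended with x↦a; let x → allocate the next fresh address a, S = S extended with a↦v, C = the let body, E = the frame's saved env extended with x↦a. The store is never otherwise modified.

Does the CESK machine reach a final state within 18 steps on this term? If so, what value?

Answer: DIVERGES (no final state within 18 steps)

Derivation:
t=0: ⟨C=(1 + ((λx. (x x)) (λx. (x x)))); E=∅; S=∅; K=∅⟩
t=1: ⟨C=1; E=∅; S=∅; K=[addR]⟩
t=2: ⟨C=((λx. (x x)) (λx. (x x))); E=∅; S=∅; K=[addL(1)]⟩
t=3: ⟨C=(λx. (x x)); E=∅; S=∅; K=[arg :: addL(1)]⟩
t=4: ⟨C=(λx. (x x)); E=∅; S=∅; K=[fun :: addL(1)]⟩
t=5: ⟨C=(x x); E={x↦0}; S={0↦clo(λx. (x x), ∅)}; K=[addL(1)]⟩
t=6: ⟨C=x; E={x↦0}; S={0↦clo(λx. (x x), ∅)}; K=[arg :: addL(1)]⟩
t=7: ⟨C=x; E={x↦0}; S={0↦clo(λx. (x x), ∅)}; K=[fun :: addL(1)]⟩
t=8: ⟨C=(x x); E={x↦1}; S={0↦clo(λx. (x x), ∅), 1↦clo(λx. (x x), ∅)}; K=[addL(1)]⟩
t=9: ⟨C=x; E={x↦1}; S={0↦clo(λx. (x x), ∅), 1↦clo(λx. (x x), ∅)}; K=[arg :: addL(1)]⟩
t=10: ⟨C=x; E={x↦1}; S={0↦clo(λx. (x x), ∅), 1↦clo(λx. (x x), ∅)}; K=[fun :: addL(1)]⟩
t=11: ⟨C=(x x); E={x↦2}; S={0↦clo(λx. (x x), ∅), 1↦clo(λx. (x x), ∅), 2↦clo(λx. (x x), ∅)}; K=[addL(1)]⟩
t=12: ⟨C=x; E={x↦2}; S={0↦clo(λx. (x x), ∅), 1↦clo(λx. (x x), ∅), 2↦clo(λx. (x x), ∅)}; K=[arg :: addL(1)]⟩
t=13: ⟨C=x; E={x↦2}; S={0↦clo(λx. (x x), ∅), 1↦clo(λx. (x x), ∅), 2↦clo(λx. (x x), ∅)}; K=[fun :: addL(1)]⟩
t=14: ⟨C=(x x); E={x↦3}; S={0↦clo(λx. (x x), ∅), 1↦clo(λx. (x x), ∅), 2↦clo(λx. (x x), ∅), 3↦clo(λx. (x x), ∅)}; K=[addL(1)]⟩
t=15: ⟨C=x; E={x↦3}; S={0↦clo(λx. (x x), ∅), 1↦clo(λx. (x x), ∅), 2↦clo(λx. (x x), ∅), 3↦clo(λx. (x x), ∅)}; K=[arg :: addL(1)]⟩
t=16: ⟨C=x; E={x↦3}; S={0↦clo(λx. (x x), ∅), 1↦clo(λx. (x x), ∅), 2↦clo(λx. (x x), ∅), 3↦clo(λx. (x x), ∅)}; K=[fun :: addL(1)]⟩
t=17: ⟨C=(x x); E={x↦4}; S={0↦clo(λx. (x x), ∅), 1↦clo(λx. (x x), ∅), 2↦clo(λx. (x x), ∅), 3↦clo(λx. (x x), ∅), 4↦clo(λx. (x x), ∅)}; K=[addL(1)]⟩
t=18: ⟨C=x; E={x↦4}; S={0↦clo(λx. (x x), ∅), 1↦clo(λx. (x x), ∅), 2↦clo(λx. (x x), ∅), 3↦clo(λx. (x x), ∅), 4↦clo(λx. (x x), ∅)}; K=[arg :: addL(1)]⟩
→ 18 transitions taken and the configuration is still not final: no result within 18 steps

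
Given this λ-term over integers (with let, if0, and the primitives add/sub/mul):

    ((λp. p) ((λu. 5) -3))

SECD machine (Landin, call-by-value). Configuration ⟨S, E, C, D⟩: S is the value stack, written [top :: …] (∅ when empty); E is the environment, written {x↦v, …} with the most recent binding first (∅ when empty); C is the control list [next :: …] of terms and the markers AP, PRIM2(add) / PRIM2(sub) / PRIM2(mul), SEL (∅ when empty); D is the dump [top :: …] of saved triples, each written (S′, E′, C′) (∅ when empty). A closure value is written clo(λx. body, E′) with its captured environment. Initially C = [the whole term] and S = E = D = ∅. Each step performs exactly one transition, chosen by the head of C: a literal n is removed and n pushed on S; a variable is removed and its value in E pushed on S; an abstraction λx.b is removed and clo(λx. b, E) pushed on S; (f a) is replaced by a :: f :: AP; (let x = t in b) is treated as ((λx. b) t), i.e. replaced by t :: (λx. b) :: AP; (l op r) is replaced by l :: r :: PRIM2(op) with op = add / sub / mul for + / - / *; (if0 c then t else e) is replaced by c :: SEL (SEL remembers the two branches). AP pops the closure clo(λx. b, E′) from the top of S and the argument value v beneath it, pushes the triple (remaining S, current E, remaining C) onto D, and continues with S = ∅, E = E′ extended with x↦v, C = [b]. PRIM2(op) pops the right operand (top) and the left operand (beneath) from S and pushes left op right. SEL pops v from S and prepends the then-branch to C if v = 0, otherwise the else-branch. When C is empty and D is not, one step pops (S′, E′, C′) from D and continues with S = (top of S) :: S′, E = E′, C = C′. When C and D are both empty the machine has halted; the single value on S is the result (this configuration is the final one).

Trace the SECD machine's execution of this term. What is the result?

Answer: 5

Execution trace:
step 0: <S=∅, E=∅, C=[((λp. p) ((λu. 5) -3))], D=∅>
step 1: <S=∅, E=∅, C=[((λu. 5) -3) :: (λp. p) :: AP], D=∅>
step 2: <S=∅, E=∅, C=[-3 :: (λu. 5) :: AP :: (λp. p) :: AP], D=∅>
step 3: <S=[-3], E=∅, C=[(λu. 5) :: AP :: (λp. p) :: AP], D=∅>
step 4: <S=[clo(λu. 5, ∅) :: -3], E=∅, C=[AP :: (λp. p) :: AP], D=∅>
step 5: <S=∅, E={u↦-3}, C=[5], D=[(∅, ∅, [(λp. p) :: AP])]>
step 6: <S=[5], E={u↦-3}, C=∅, D=[(∅, ∅, [(λp. p) :: AP])]>
step 7: <S=[5], E=∅, C=[(λp. p) :: AP], D=∅>
step 8: <S=[clo(λp. p, ∅) :: 5], E=∅, C=[AP], D=∅>
step 9: <S=∅, E={p↦5}, C=[p], D=[(∅, ∅, ∅)]>
step 10: <S=[5], E={p↦5}, C=∅, D=[(∅, ∅, ∅)]>
step 11: <S=[5], E=∅, C=∅, D=∅>
→ final value 5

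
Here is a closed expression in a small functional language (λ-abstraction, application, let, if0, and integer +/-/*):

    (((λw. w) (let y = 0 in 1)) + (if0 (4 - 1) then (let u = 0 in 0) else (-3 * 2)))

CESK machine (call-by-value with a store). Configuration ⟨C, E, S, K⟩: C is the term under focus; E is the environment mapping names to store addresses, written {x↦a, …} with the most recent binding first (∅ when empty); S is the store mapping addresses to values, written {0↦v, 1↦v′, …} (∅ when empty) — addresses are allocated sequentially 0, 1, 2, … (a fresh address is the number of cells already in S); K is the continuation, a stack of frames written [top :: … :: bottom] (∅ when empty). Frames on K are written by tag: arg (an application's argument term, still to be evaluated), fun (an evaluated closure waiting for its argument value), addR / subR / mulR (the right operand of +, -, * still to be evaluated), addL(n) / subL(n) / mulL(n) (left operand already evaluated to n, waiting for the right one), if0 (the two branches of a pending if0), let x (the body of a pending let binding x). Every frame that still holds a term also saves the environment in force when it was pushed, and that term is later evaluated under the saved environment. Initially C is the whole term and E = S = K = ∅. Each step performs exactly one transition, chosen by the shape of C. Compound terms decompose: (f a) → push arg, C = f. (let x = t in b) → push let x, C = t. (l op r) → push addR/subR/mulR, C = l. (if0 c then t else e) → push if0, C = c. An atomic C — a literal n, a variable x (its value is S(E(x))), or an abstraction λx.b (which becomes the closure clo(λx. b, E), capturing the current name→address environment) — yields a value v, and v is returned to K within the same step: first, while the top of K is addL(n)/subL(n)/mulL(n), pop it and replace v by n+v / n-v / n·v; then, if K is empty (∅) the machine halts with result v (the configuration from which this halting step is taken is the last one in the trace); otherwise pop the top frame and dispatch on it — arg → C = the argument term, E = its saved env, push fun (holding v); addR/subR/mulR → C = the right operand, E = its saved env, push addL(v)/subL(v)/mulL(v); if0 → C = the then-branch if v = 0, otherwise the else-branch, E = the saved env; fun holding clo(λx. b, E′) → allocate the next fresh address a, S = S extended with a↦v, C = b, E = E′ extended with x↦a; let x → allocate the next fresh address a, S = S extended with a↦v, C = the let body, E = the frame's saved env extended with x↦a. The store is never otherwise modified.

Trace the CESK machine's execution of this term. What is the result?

step 0: [C=(((λw. w) (let y = 0 in 1)) + (if0 (4 - 1) then (let u = 0 in 0) else (-3 * 2))) | E=∅ | S=∅ | K=∅]
step 1: [C=((λw. w) (let y = 0 in 1)) | E=∅ | S=∅ | K=[addR]]
step 2: [C=(λw. w) | E=∅ | S=∅ | K=[arg :: addR]]
step 3: [C=(let y = 0 in 1) | E=∅ | S=∅ | K=[fun :: addR]]
step 4: [C=0 | E=∅ | S=∅ | K=[let y :: fun :: addR]]
step 5: [C=1 | E={y↦0} | S={0↦0} | K=[fun :: addR]]
step 6: [C=w | E={w↦1} | S={0↦0, 1↦1} | K=[addR]]
step 7: [C=(if0 (4 - 1) then (let u = 0 in 0) else (-3 * 2)) | E=∅ | S={0↦0, 1↦1} | K=[addL(1)]]
step 8: [C=(4 - 1) | E=∅ | S={0↦0, 1↦1} | K=[if0 :: addL(1)]]
step 9: [C=4 | E=∅ | S={0↦0, 1↦1} | K=[subR :: if0 :: addL(1)]]
step 10: [C=1 | E=∅ | S={0↦0, 1↦1} | K=[subL(4) :: if0 :: addL(1)]]
step 11: [C=(-3 * 2) | E=∅ | S={0↦0, 1↦1} | K=[addL(1)]]
step 12: [C=-3 | E=∅ | S={0↦0, 1↦1} | K=[mulR :: addL(1)]]
step 13: [C=2 | E=∅ | S={0↦0, 1↦1} | K=[mulL(-3) :: addL(1)]]
→ final value -5

Answer: -5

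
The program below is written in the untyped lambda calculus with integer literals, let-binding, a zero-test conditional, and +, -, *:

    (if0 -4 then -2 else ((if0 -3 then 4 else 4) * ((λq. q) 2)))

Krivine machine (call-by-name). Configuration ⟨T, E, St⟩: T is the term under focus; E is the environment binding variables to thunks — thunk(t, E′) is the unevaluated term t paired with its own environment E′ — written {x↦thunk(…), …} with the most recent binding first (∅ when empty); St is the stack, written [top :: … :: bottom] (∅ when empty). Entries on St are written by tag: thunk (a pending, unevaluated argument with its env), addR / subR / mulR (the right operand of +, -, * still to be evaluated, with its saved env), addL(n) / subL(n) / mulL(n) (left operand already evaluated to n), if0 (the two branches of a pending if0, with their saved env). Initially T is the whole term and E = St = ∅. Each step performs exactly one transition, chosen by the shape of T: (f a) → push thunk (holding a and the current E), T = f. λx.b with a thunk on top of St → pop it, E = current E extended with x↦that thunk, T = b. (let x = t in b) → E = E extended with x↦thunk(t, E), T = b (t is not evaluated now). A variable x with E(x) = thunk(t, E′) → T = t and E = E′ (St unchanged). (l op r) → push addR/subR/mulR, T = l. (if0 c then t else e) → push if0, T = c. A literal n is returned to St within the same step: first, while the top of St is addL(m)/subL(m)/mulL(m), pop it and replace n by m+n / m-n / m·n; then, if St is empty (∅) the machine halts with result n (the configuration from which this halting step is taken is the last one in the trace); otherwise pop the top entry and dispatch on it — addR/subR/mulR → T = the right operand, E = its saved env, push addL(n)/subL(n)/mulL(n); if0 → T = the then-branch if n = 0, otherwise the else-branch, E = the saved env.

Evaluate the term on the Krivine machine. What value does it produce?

t=0: [T=(if0 -4 then -2 else ((if0 -3 then 4 else 4) * ((λq. q) 2))) | E=∅ | St=∅]
t=1: [T=-4 | E=∅ | St=[if0]]
t=2: [T=((if0 -3 then 4 else 4) * ((λq. q) 2)) | E=∅ | St=∅]
t=3: [T=(if0 -3 then 4 else 4) | E=∅ | St=[mulR]]
t=4: [T=-3 | E=∅ | St=[if0 :: mulR]]
t=5: [T=4 | E=∅ | St=[mulR]]
t=6: [T=((λq. q) 2) | E=∅ | St=[mulL(4)]]
t=7: [T=(λq. q) | E=∅ | St=[thunk :: mulL(4)]]
t=8: [T=q | E={q↦thunk(2, ∅)} | St=[mulL(4)]]
t=9: [T=2 | E=∅ | St=[mulL(4)]]
→ final value 8

Answer: 8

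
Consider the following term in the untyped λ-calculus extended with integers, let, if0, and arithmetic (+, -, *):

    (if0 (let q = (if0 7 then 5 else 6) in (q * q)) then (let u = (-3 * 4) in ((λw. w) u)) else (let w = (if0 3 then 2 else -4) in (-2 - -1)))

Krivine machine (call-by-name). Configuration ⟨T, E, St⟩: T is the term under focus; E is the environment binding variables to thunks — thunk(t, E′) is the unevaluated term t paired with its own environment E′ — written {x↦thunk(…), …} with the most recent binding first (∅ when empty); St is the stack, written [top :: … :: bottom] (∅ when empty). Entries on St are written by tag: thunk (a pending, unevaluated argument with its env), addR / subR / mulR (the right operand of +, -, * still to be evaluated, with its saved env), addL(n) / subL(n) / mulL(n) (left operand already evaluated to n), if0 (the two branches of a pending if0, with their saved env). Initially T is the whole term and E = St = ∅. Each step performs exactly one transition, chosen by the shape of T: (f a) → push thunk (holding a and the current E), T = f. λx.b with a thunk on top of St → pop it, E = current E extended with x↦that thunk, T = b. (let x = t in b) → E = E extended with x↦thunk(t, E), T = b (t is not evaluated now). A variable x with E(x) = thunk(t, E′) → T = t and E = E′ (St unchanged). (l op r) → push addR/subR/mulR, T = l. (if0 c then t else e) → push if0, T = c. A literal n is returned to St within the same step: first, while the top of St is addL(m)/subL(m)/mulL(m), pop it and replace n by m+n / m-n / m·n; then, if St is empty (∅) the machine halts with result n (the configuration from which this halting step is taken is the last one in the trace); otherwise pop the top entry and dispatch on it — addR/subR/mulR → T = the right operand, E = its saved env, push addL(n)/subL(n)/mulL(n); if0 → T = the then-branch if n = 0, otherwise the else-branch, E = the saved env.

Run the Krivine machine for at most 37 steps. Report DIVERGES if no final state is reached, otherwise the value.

Answer: -1

Machine steps:
step 0: ⟨T=(if0 (let q = (if0 7 then 5 else 6) in (q * q)) then (let u = (-3 * 4) in ((λw. w) u)) else (let w = (if0 3 then 2 else -4) in (-2 - -1))); E=∅; St=∅⟩
step 1: ⟨T=(let q = (if0 7 then 5 else 6) in (q * q)); E=∅; St=[if0]⟩
step 2: ⟨T=(q * q); E={q↦thunk((if0 7 then 5 else 6), ∅)}; St=[if0]⟩
step 3: ⟨T=q; E={q↦thunk((if0 7 then 5 else 6), ∅)}; St=[mulR :: if0]⟩
step 4: ⟨T=(if0 7 then 5 else 6); E=∅; St=[mulR :: if0]⟩
step 5: ⟨T=7; E=∅; St=[if0 :: mulR :: if0]⟩
step 6: ⟨T=6; E=∅; St=[mulR :: if0]⟩
step 7: ⟨T=q; E={q↦thunk((if0 7 then 5 else 6), ∅)}; St=[mulL(6) :: if0]⟩
step 8: ⟨T=(if0 7 then 5 else 6); E=∅; St=[mulL(6) :: if0]⟩
step 9: ⟨T=7; E=∅; St=[if0 :: mulL(6) :: if0]⟩
step 10: ⟨T=6; E=∅; St=[mulL(6) :: if0]⟩
step 11: ⟨T=(let w = (if0 3 then 2 else -4) in (-2 - -1)); E=∅; St=∅⟩
step 12: ⟨T=(-2 - -1); E={w↦thunk((if0 3 then 2 else -4), ∅)}; St=∅⟩
step 13: ⟨T=-2; E={w↦thunk((if0 3 then 2 else -4), ∅)}; St=[subR]⟩
step 14: ⟨T=-1; E={w↦thunk((if0 3 then 2 else -4), ∅)}; St=[subL(-2)]⟩
→ final value -1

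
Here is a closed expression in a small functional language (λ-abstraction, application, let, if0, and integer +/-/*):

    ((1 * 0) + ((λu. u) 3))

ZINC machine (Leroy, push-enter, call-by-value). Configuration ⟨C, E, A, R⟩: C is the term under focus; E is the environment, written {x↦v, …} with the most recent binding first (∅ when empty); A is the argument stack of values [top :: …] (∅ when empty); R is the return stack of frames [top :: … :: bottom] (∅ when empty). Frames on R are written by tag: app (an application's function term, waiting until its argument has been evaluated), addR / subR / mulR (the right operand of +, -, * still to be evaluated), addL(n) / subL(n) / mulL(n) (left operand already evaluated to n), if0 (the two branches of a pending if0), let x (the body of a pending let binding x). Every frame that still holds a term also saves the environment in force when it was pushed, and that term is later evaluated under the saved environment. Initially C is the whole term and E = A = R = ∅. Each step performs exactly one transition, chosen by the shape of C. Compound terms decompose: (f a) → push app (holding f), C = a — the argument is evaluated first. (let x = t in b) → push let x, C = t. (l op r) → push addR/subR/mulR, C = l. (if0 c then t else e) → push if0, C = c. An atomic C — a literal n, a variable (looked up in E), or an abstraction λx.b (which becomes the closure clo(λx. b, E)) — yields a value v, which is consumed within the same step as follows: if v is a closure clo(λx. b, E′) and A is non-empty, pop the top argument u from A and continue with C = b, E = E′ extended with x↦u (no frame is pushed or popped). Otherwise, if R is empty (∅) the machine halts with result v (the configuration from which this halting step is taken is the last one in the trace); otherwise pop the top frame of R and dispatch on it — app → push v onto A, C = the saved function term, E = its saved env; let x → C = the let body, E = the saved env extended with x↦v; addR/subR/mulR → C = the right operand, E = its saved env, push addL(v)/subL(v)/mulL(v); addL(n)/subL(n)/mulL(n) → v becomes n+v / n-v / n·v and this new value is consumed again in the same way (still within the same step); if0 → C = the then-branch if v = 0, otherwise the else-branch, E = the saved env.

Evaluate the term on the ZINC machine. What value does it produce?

t=0: [C=((1 * 0) + ((λu. u) 3)) | E=∅ | A=∅ | R=∅]
t=1: [C=(1 * 0) | E=∅ | A=∅ | R=[addR]]
t=2: [C=1 | E=∅ | A=∅ | R=[mulR :: addR]]
t=3: [C=0 | E=∅ | A=∅ | R=[mulL(1) :: addR]]
t=4: [C=((λu. u) 3) | E=∅ | A=∅ | R=[addL(0)]]
t=5: [C=3 | E=∅ | A=∅ | R=[app :: addL(0)]]
t=6: [C=(λu. u) | E=∅ | A=[3] | R=[addL(0)]]
t=7: [C=u | E={u↦3} | A=∅ | R=[addL(0)]]
→ final value 3

Answer: 3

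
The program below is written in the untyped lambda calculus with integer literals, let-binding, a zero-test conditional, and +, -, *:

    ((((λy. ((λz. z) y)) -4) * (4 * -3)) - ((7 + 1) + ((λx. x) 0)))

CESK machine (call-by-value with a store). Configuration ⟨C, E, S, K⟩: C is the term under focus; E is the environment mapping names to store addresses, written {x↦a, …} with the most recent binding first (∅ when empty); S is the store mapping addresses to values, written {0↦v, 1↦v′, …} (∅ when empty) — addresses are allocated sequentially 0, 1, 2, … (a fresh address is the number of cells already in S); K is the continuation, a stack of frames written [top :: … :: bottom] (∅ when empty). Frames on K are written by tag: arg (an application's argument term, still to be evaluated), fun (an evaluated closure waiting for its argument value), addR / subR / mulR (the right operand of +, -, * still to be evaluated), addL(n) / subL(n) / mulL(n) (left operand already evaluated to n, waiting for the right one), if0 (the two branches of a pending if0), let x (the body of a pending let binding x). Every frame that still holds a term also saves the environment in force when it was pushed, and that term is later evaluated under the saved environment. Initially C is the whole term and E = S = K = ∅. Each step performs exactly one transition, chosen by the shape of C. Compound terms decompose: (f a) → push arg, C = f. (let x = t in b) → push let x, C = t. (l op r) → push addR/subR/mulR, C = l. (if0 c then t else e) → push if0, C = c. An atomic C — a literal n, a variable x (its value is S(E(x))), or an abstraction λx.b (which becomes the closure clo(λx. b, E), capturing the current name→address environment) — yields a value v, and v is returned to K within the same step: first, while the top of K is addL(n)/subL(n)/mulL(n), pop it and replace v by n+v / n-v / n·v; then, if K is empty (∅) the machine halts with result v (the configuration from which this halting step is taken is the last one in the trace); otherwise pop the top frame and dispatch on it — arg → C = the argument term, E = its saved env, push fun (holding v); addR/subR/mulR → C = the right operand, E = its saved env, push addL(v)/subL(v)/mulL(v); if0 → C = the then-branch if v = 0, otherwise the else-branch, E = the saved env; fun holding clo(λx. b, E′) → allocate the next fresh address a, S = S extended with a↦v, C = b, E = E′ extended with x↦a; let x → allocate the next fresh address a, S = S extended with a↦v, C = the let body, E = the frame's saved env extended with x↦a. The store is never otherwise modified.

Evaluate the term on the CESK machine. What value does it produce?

[0] [C=((((λy. ((λz. z) y)) -4) * (4 * -3)) - ((7 + 1) + ((λx. x) 0))) | E=∅ | S=∅ | K=∅]
[1] [C=(((λy. ((λz. z) y)) -4) * (4 * -3)) | E=∅ | S=∅ | K=[subR]]
[2] [C=((λy. ((λz. z) y)) -4) | E=∅ | S=∅ | K=[mulR :: subR]]
[3] [C=(λy. ((λz. z) y)) | E=∅ | S=∅ | K=[arg :: mulR :: subR]]
[4] [C=-4 | E=∅ | S=∅ | K=[fun :: mulR :: subR]]
[5] [C=((λz. z) y) | E={y↦0} | S={0↦-4} | K=[mulR :: subR]]
[6] [C=(λz. z) | E={y↦0} | S={0↦-4} | K=[arg :: mulR :: subR]]
[7] [C=y | E={y↦0} | S={0↦-4} | K=[fun :: mulR :: subR]]
[8] [C=z | E={z↦1, y↦0} | S={0↦-4, 1↦-4} | K=[mulR :: subR]]
[9] [C=(4 * -3) | E=∅ | S={0↦-4, 1↦-4} | K=[mulL(-4) :: subR]]
[10] [C=4 | E=∅ | S={0↦-4, 1↦-4} | K=[mulR :: mulL(-4) :: subR]]
[11] [C=-3 | E=∅ | S={0↦-4, 1↦-4} | K=[mulL(4) :: mulL(-4) :: subR]]
[12] [C=((7 + 1) + ((λx. x) 0)) | E=∅ | S={0↦-4, 1↦-4} | K=[subL(48)]]
[13] [C=(7 + 1) | E=∅ | S={0↦-4, 1↦-4} | K=[addR :: subL(48)]]
[14] [C=7 | E=∅ | S={0↦-4, 1↦-4} | K=[addR :: addR :: subL(48)]]
[15] [C=1 | E=∅ | S={0↦-4, 1↦-4} | K=[addL(7) :: addR :: subL(48)]]
[16] [C=((λx. x) 0) | E=∅ | S={0↦-4, 1↦-4} | K=[addL(8) :: subL(48)]]
[17] [C=(λx. x) | E=∅ | S={0↦-4, 1↦-4} | K=[arg :: addL(8) :: subL(48)]]
[18] [C=0 | E=∅ | S={0↦-4, 1↦-4} | K=[fun :: addL(8) :: subL(48)]]
[19] [C=x | E={x↦2} | S={0↦-4, 1↦-4, 2↦0} | K=[addL(8) :: subL(48)]]
→ final value 40

Answer: 40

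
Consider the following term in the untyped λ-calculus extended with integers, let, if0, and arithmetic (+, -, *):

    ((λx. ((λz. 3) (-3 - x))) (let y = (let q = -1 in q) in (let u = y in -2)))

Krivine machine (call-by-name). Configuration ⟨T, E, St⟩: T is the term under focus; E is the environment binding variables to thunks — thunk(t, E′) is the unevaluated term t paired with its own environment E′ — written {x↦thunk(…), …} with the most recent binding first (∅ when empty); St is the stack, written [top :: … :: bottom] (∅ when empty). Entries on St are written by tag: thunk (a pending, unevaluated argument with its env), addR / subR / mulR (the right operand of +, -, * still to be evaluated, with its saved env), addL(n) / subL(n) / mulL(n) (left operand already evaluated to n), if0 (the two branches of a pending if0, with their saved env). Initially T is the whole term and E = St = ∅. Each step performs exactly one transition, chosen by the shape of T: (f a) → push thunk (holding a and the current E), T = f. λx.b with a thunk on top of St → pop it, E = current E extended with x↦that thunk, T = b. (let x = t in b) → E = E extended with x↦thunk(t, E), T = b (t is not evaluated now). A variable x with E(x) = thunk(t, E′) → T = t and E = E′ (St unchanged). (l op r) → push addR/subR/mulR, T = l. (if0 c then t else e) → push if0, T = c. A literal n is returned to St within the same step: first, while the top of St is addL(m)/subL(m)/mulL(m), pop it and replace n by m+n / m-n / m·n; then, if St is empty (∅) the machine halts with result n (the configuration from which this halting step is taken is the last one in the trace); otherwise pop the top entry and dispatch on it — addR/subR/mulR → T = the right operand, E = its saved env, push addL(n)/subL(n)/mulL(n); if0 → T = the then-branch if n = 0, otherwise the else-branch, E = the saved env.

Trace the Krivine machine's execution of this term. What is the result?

[0] [T=((λx. ((λz. 3) (-3 - x))) (let y = (let q = -1 in q) in (let u = y in -2))) | E=∅ | St=∅]
[1] [T=(λx. ((λz. 3) (-3 - x))) | E=∅ | St=[thunk]]
[2] [T=((λz. 3) (-3 - x)) | E={x↦thunk((let y = (let q = -1 in q) in (let u = y in -2)), ∅)} | St=∅]
[3] [T=(λz. 3) | E={x↦thunk((let y = (let q = -1 in q) in (let u = y in -2)), ∅)} | St=[thunk]]
[4] [T=3 | E={z↦thunk((-3 - x), {x↦thunk((let y = (let q = -1 in q) in (let u = y in -2)), ∅)}), x↦thunk((let y = (let q = -1 in q) in (let u = y in -2)), ∅)} | St=∅]
→ final value 3

Answer: 3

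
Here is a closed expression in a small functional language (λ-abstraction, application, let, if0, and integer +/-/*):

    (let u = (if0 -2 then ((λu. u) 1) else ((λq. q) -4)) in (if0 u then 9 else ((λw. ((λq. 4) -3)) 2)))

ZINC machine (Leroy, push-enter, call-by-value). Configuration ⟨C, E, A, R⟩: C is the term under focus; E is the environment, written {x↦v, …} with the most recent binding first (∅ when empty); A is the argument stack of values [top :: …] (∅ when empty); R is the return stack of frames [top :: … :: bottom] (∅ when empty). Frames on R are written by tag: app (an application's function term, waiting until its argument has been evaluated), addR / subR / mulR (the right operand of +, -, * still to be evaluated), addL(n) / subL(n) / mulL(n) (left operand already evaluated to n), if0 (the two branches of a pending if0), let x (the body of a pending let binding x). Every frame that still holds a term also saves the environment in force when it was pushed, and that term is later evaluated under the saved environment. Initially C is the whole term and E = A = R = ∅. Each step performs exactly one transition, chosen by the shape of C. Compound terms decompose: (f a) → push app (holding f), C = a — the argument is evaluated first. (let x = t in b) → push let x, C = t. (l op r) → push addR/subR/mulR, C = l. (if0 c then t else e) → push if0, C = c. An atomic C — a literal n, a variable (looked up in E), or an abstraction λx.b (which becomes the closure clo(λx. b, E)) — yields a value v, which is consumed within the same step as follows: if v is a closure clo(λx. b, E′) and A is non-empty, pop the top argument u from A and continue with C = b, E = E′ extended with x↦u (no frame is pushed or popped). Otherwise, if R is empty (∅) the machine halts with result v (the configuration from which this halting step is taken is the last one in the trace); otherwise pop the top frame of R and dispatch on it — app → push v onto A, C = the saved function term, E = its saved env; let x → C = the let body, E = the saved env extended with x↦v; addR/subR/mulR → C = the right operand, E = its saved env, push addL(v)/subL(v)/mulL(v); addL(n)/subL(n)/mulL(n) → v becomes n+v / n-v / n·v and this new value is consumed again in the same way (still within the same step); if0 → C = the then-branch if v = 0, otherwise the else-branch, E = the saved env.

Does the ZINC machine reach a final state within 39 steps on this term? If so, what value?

Answer: 4

Derivation:
0. [C=(let u = (if0 -2 then ((λu. u) 1) else ((λq. q) -4)) in (if0 u then 9 else ((λw. ((λq. 4) -3)) 2))) | E=∅ | A=∅ | R=∅]
1. [C=(if0 -2 then ((λu. u) 1) else ((λq. q) -4)) | E=∅ | A=∅ | R=[let u]]
2. [C=-2 | E=∅ | A=∅ | R=[if0 :: let u]]
3. [C=((λq. q) -4) | E=∅ | A=∅ | R=[let u]]
4. [C=-4 | E=∅ | A=∅ | R=[app :: let u]]
5. [C=(λq. q) | E=∅ | A=[-4] | R=[let u]]
6. [C=q | E={q↦-4} | A=∅ | R=[let u]]
7. [C=(if0 u then 9 else ((λw. ((λq. 4) -3)) 2)) | E={u↦-4} | A=∅ | R=∅]
8. [C=u | E={u↦-4} | A=∅ | R=[if0]]
9. [C=((λw. ((λq. 4) -3)) 2) | E={u↦-4} | A=∅ | R=∅]
10. [C=2 | E={u↦-4} | A=∅ | R=[app]]
11. [C=(λw. ((λq. 4) -3)) | E={u↦-4} | A=[2] | R=∅]
12. [C=((λq. 4) -3) | E={w↦2, u↦-4} | A=∅ | R=∅]
13. [C=-3 | E={w↦2, u↦-4} | A=∅ | R=[app]]
14. [C=(λq. 4) | E={w↦2, u↦-4} | A=[-3] | R=∅]
15. [C=4 | E={q↦-3, w↦2, u↦-4} | A=∅ | R=∅]
→ final value 4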